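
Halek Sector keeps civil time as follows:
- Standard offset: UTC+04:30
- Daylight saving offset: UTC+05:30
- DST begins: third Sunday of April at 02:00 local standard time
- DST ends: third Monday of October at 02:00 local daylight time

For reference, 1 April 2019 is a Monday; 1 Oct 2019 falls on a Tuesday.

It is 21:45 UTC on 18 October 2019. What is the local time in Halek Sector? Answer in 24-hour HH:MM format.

03:15

1 April 2019 is a Monday, so the first Sunday is April 7 and the third is April 21.
1 October 2019 is a Tuesday, so the first Monday is October 7 and the third is October 21.
At the standard offset (UTC+04:30), 21:45 UTC + 4h30m = 02:15 Halek Sector standard time (rolling into the next day, 19 October 2019).
The standard-time date in Halek Sector, 19 October 2019, falls between 21 April and 21 October, so daylight saving is in effect and Halek Sector is at UTC+05:30.
21:45 UTC + 5h30m = 03:15 local (rolling into the next day, 19 October 2019).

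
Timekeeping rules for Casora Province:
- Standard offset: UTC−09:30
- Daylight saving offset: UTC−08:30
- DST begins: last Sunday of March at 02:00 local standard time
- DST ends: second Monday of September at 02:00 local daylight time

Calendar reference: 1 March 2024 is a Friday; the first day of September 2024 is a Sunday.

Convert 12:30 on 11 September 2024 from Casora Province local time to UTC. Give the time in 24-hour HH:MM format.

1 March 2024 is a Friday, so Sundays fall on 3, 10, 17, 24, 31; the last is March 31.
1 September 2024 is a Sunday, so the first Monday is September 2 and the second is September 9.
Daylight saving runs 31 March – 9 September; 11 September 2024 is outside that window, so Casora Province is on standard time at UTC−09:30.
12:30 local + 9h30m = 22:00 UTC.

22:00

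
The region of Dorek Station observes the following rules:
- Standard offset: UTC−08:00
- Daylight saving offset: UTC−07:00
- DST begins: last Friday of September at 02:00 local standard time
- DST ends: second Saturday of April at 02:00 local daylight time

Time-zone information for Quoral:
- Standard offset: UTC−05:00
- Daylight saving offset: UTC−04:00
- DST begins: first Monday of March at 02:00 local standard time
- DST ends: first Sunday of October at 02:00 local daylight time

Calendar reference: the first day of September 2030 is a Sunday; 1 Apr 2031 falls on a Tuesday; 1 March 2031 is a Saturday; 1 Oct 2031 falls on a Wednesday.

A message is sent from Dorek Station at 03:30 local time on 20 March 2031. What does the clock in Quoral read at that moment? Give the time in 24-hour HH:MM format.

1 September 2030 is a Sunday, so Fridays fall on 6, 13, 20, 27; the last is September 27.
1 April 2031 is a Tuesday, so the first Saturday is April 5 and the second is April 12.
20 March 2031 falls between 27 September 2030 and 12 April 2031, so daylight saving is in effect and Dorek Station is at UTC−07:00.
03:30 Dorek Station + 7h = 10:30 UTC.
1 March 2031 is a Saturday, so the first Monday is March 3.
1 October 2031 is a Wednesday, so the first Sunday is October 5.
At the standard offset (UTC−05:00), 10:30 UTC − 5h = 05:30 Quoral standard time.
The standard-time date in Quoral, 20 March 2031, falls between 3 March and 5 October, so daylight saving is in effect and Quoral is at UTC−04:00.
10:30 UTC − 4h = 06:30 Quoral.

06:30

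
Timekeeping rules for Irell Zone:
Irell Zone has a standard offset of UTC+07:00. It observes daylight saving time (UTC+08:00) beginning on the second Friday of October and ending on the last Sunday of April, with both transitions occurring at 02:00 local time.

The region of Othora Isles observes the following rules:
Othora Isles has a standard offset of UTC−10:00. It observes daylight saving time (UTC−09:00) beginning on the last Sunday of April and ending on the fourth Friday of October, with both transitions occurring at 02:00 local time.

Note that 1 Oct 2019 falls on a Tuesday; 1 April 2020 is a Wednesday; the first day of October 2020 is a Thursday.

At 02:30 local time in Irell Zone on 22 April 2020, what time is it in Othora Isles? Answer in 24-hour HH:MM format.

1 October 2019 is a Tuesday, so the first Friday is October 4 and the second is October 11.
1 April 2020 is a Wednesday, so Sundays fall on 5, 12, 19, 26; the last is April 26.
Daylight saving runs 11 October 2019 – 26 April 2020; 22 April 2020 is inside that window, so Irell Zone is at UTC+08:00.
02:30 Irell Zone − 8h = 18:30 UTC (rolling into the previous day, 21 April 2020).
1 April 2020 is a Wednesday, so Sundays fall on 5, 12, 19, 26; the last is April 26.
1 October 2020 is a Thursday, so the first Friday is October 2 and the fourth is October 23.
At the standard offset (UTC−10:00), 18:30 UTC − 10h = 08:30 Othora Isles standard time.
The standard-time date in Othora Isles, 21 April 2020, does not fall between 26 April and 23 October, so daylight saving is not in effect and Othora Isles is at UTC−10:00.
18:30 UTC − 10h = 08:30 Othora Isles.

08:30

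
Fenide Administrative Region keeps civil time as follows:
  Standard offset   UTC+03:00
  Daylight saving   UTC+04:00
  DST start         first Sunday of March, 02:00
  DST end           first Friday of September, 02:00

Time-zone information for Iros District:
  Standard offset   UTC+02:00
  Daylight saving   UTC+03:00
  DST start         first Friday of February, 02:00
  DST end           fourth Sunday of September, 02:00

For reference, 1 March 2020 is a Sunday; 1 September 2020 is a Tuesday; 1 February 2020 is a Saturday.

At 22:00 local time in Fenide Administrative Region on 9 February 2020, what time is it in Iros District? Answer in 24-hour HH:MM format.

22:00

1 March 2020 is a Sunday, so the first Sunday is March 1.
1 September 2020 is a Tuesday, so the first Friday is September 4.
9 February 2020 is outside the daylight-saving period (1 March – 4 September), so Fenide Administrative Region is on standard time, UTC+03:00.
22:00 Fenide Administrative Region − 3h = 19:00 UTC.
1 February 2020 is a Saturday, so the first Friday is February 7.
1 September 2020 is a Tuesday, so the first Sunday is September 6 and the fourth is September 27.
At the standard offset (UTC+02:00), 19:00 UTC + 2h = 21:00 Iros District standard time.
The standard-time date in Iros District, 9 February 2020, lies within the daylight-saving period (7 February – 27 September), so Iros District is on daylight time, UTC+03:00.
19:00 UTC + 3h = 22:00 Iros District.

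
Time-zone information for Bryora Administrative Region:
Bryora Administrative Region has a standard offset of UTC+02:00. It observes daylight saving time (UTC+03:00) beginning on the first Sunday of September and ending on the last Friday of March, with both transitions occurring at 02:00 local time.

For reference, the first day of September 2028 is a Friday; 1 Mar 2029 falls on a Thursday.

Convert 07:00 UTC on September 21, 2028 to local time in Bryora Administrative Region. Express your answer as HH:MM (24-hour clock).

1 September 2028 is a Friday, so the first Sunday is September 3.
1 March 2029 is a Thursday, so Fridays fall on 2, 9, 16, 23, 30; the last is March 30.
At the standard offset (UTC+02:00), 07:00 UTC + 2h = 09:00 Bryora Administrative Region standard time.
The standard-time date in Bryora Administrative Region, September 21, 2028, falls between 3 September 2028 and 30 March 2029, so daylight saving is in effect and Bryora Administrative Region is at UTC+03:00.
07:00 UTC + 3h = 10:00 local.

10:00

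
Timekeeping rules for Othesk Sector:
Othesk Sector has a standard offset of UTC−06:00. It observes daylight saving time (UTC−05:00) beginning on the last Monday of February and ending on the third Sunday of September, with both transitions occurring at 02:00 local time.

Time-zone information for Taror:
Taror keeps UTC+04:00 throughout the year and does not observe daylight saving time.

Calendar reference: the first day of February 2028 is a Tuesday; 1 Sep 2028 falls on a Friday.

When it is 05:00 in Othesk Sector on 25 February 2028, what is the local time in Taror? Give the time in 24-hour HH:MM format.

15:00

1 February 2028 is a Tuesday, so Mondays fall on 7, 14, 21, 28; the last is February 28.
1 September 2028 is a Friday, so the first Sunday is September 3 and the third is September 17.
Daylight saving runs 28 February – 17 September; 25 February 2028 is outside that window, so Othesk Sector is on standard time at UTC−06:00.
05:00 Othesk Sector + 6h = 11:00 UTC.
Taror stays on UTC+04:00 all year.
11:00 UTC + 4h = 15:00 Taror.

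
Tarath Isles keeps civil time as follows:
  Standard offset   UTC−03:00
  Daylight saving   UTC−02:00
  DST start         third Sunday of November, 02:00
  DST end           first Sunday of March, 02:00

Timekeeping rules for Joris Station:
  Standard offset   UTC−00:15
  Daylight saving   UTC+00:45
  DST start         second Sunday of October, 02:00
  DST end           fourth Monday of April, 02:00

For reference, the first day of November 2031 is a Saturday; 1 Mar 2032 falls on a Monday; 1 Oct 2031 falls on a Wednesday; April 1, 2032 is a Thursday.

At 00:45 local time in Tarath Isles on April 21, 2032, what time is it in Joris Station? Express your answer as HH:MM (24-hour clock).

04:30

1 November 2031 is a Saturday, so the first Sunday is November 2 and the third is November 16.
1 March 2032 is a Monday, so the first Sunday is March 7.
Daylight saving runs 16 November 2031 – 7 March 2032; April 21, 2032 is outside that window, so Tarath Isles is on standard time at UTC−03:00.
00:45 Tarath Isles + 3h = 03:45 UTC.
1 October 2031 is a Wednesday, so the first Sunday is October 5 and the second is October 12.
1 April 2032 is a Thursday, so the first Monday is April 5 and the fourth is April 26.
At the standard offset (UTC−00:15), 03:45 UTC − 0h15m = 03:30 Joris Station standard time.
The standard-time date in Joris Station, April 21, 2032, lies within the daylight-saving period (12 October 2031 – 26 April 2032), so Joris Station is on daylight time, UTC+00:45.
03:45 UTC + 0h45m = 04:30 Joris Station.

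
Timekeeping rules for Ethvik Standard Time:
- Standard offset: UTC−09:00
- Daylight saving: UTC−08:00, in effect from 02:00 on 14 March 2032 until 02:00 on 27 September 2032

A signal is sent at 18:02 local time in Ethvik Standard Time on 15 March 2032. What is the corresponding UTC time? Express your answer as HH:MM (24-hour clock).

02:02

15 March 2032 lies within the daylight-saving period (14 March – 27 September), so Ethvik Standard Time is on daylight time, UTC−08:00.
18:02 local + 8h = 02:02 UTC (rolling into the next day, 16 March 2032).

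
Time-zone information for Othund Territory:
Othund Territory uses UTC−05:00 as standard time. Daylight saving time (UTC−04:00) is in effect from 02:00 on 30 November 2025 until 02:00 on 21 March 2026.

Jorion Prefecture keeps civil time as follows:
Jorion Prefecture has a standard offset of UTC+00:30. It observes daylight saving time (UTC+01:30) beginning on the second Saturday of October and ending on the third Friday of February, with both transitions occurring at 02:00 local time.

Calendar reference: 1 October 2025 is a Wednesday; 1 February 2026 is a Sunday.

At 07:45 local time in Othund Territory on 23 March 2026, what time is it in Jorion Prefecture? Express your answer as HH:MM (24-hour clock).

13:15

23 March 2026 does not fall between 30 November 2025 and 21 March 2026, so daylight saving is not in effect and Othund Territory is at UTC−05:00.
07:45 Othund Territory + 5h = 12:45 UTC.
1 October 2025 is a Wednesday, so the first Saturday is October 4 and the second is October 11.
1 February 2026 is a Sunday, so the first Friday is February 6 and the third is February 20.
At the standard offset (UTC+00:30), 12:45 UTC + 0h30m = 13:15 Jorion Prefecture standard time.
Daylight saving runs 11 October 2025 – 20 February 2026; the standard-time date in Jorion Prefecture, 23 March 2026, is outside that window, so Jorion Prefecture is on standard time at UTC+00:30.
12:45 UTC + 0h30m = 13:15 Jorion Prefecture.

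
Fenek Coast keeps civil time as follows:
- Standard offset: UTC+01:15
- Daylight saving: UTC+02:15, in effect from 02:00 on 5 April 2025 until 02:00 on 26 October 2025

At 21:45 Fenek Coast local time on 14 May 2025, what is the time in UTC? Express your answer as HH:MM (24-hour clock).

14 May 2025 falls between 5 April and 26 October, so daylight saving is in effect and Fenek Coast is at UTC+02:15.
21:45 local − 2h15m = 19:30 UTC.

19:30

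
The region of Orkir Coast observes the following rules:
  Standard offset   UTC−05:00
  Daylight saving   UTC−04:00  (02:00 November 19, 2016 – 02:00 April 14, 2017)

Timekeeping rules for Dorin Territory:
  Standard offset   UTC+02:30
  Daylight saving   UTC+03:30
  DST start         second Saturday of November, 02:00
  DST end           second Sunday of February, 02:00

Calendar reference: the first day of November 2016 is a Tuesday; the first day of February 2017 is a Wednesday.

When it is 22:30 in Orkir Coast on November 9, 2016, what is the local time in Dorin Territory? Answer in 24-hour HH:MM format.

06:00

November 9, 2016 is outside the daylight-saving period (19 November 2016 – 14 April 2017), so Orkir Coast is on standard time, UTC−05:00.
22:30 Orkir Coast + 5h = 03:30 UTC (rolling into the next day, 10 November 2016).
1 November 2016 is a Tuesday, so the first Saturday is November 5 and the second is November 12.
1 February 2017 is a Wednesday, so the first Sunday is February 5 and the second is February 12.
At the standard offset (UTC+02:30), 03:30 UTC + 2h30m = 06:00 Dorin Territory standard time.
Daylight saving runs 12 November 2016 – 12 February 2017; the standard-time date in Dorin Territory, November 10, 2016, is outside that window, so Dorin Territory is on standard time at UTC+02:30.
03:30 UTC + 2h30m = 06:00 Dorin Territory.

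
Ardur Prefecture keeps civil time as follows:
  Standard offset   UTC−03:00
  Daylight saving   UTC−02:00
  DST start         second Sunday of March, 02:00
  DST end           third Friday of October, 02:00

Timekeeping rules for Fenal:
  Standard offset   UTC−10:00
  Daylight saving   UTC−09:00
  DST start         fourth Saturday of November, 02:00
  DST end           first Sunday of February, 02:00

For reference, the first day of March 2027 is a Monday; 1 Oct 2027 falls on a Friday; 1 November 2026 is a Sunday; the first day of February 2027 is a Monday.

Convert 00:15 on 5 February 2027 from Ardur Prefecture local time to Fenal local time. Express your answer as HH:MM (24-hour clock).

1 March 2027 is a Monday, so the first Sunday is March 7 and the second is March 14.
1 October 2027 is a Friday, so the first Friday is October 1 and the third is October 15.
Daylight saving runs 14 March – 15 October; 5 February 2027 is outside that window, so Ardur Prefecture is on standard time at UTC−03:00.
00:15 Ardur Prefecture + 3h = 03:15 UTC.
1 November 2026 is a Sunday, so the first Saturday is November 7 and the fourth is November 28.
1 February 2027 is a Monday, so the first Sunday is February 7.
At the standard offset (UTC−10:00), 03:15 UTC − 10h = 17:15 Fenal standard time (rolling into the previous day, 4 February 2027).
Daylight saving runs 28 November 2026 – 7 February 2027; the standard-time date in Fenal, 4 February 2027, is inside that window, so Fenal is at UTC−09:00.
03:15 UTC − 9h = 18:15 Fenal (rolling into the previous day, 4 February 2027).

18:15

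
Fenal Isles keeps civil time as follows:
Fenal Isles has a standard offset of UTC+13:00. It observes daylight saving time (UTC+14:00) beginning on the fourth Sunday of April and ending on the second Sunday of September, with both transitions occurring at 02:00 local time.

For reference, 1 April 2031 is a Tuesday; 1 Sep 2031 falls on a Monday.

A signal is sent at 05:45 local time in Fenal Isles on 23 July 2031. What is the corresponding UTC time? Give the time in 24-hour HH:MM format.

1 April 2031 is a Tuesday, so the first Sunday is April 6 and the fourth is April 27.
1 September 2031 is a Monday, so the first Sunday is September 7 and the second is September 14.
23 July 2031 lies within the daylight-saving period (27 April – 14 September), so Fenal Isles is on daylight time, UTC+14:00.
05:45 local − 14h = 15:45 UTC (rolling into the previous day, 22 July 2031).

15:45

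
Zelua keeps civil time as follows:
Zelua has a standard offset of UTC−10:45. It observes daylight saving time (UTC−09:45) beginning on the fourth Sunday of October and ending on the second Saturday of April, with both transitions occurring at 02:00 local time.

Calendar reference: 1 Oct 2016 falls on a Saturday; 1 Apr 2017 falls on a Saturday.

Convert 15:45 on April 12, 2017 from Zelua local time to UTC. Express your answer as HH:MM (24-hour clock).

02:30

1 October 2016 is a Saturday, so the first Sunday is October 2 and the fourth is October 23.
1 April 2017 is a Saturday, so the first Saturday is April 1 and the second is April 8.
April 12, 2017 is outside the daylight-saving period (23 October 2016 – 8 April 2017), so Zelua is on standard time, UTC−10:45.
15:45 local + 10h45m = 02:30 UTC (rolling into the next day, 13 April 2017).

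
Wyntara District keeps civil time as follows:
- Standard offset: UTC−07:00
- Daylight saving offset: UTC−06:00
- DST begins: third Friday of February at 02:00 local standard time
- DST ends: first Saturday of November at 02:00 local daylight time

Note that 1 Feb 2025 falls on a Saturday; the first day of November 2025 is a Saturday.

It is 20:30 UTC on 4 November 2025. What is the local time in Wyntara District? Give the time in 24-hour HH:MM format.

1 February 2025 is a Saturday, so the first Friday is February 7 and the third is February 21.
1 November 2025 is a Saturday, so the first Saturday is November 1.
At the standard offset (UTC−07:00), 20:30 UTC − 7h = 13:30 Wyntara District standard time.
Daylight saving runs 21 February – 1 November; the standard-time date in Wyntara District, 4 November 2025, is outside that window, so Wyntara District is on standard time at UTC−07:00.
20:30 UTC − 7h = 13:30 local.

13:30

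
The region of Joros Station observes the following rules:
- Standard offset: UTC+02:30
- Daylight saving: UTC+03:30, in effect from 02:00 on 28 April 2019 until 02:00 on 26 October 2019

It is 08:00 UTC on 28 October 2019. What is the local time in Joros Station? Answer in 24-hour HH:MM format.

At the standard offset (UTC+02:30), 08:00 UTC + 2h30m = 10:30 Joros Station standard time.
Daylight saving runs 28 April – 26 October; the standard-time date in Joros Station, 28 October 2019, is outside that window, so Joros Station is on standard time at UTC+02:30.
08:00 UTC + 2h30m = 10:30 local.

10:30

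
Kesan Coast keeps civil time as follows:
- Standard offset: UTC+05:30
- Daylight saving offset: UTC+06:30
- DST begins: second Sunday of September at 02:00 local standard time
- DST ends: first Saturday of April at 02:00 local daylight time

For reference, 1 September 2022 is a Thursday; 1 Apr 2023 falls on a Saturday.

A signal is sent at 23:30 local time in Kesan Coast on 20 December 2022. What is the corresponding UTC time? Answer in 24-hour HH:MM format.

17:00

1 September 2022 is a Thursday, so the first Sunday is September 4 and the second is September 11.
1 April 2023 is a Saturday, so the first Saturday is April 1.
20 December 2022 falls between 11 September 2022 and 1 April 2023, so daylight saving is in effect and Kesan Coast is at UTC+06:30.
23:30 local − 6h30m = 17:00 UTC.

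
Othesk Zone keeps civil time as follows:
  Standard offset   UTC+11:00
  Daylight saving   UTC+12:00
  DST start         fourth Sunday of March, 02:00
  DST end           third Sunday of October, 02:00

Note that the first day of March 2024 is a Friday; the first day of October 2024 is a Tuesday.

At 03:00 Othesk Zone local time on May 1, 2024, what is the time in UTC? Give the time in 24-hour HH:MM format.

15:00

1 March 2024 is a Friday, so the first Sunday is March 3 and the fourth is March 24.
1 October 2024 is a Tuesday, so the first Sunday is October 6 and the third is October 20.
May 1, 2024 lies within the daylight-saving period (24 March – 20 October), so Othesk Zone is on daylight time, UTC+12:00.
03:00 local − 12h = 15:00 UTC (rolling into the previous day, 30 April 2024).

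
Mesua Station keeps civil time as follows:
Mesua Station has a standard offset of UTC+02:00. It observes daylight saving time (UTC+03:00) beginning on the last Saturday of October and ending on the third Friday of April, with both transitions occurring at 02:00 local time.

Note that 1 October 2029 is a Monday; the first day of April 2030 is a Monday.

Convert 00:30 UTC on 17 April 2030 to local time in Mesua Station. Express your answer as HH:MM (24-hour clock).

03:30

1 October 2029 is a Monday, so Saturdays fall on 6, 13, 20, 27; the last is October 27.
1 April 2030 is a Monday, so the first Friday is April 5 and the third is April 19.
At the standard offset (UTC+02:00), 00:30 UTC + 2h = 02:30 Mesua Station standard time.
Daylight saving runs 27 October 2029 – 19 April 2030; the standard-time date in Mesua Station, 17 April 2030, is inside that window, so Mesua Station is at UTC+03:00.
00:30 UTC + 3h = 03:30 local.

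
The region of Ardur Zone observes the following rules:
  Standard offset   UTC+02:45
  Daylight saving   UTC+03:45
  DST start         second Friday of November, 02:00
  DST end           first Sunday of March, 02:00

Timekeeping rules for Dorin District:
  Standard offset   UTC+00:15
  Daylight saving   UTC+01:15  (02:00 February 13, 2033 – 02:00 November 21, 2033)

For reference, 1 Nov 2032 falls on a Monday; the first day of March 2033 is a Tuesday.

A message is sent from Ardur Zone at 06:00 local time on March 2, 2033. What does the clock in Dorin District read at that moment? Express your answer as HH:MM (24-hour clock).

1 November 2032 is a Monday, so the first Friday is November 5 and the second is November 12.
1 March 2033 is a Tuesday, so the first Sunday is March 6.
March 2, 2033 falls between 12 November 2032 and 6 March 2033, so daylight saving is in effect and Ardur Zone is at UTC+03:45.
06:00 Ardur Zone − 3h45m = 02:15 UTC.
At the standard offset (UTC+00:15), 02:15 UTC + 0h15m = 02:30 Dorin District standard time.
Daylight saving runs 13 February – 21 November; the standard-time date in Dorin District, March 2, 2033, is inside that window, so Dorin District is at UTC+01:15.
02:15 UTC + 1h15m = 03:30 Dorin District.

03:30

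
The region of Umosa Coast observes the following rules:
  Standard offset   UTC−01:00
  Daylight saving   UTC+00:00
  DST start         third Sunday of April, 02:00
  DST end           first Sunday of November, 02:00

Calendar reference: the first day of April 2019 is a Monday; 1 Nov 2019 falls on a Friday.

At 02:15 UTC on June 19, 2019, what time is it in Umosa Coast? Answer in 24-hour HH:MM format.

02:15

1 April 2019 is a Monday, so the first Sunday is April 7 and the third is April 21.
1 November 2019 is a Friday, so the first Sunday is November 3.
At the standard offset (UTC−01:00), 02:15 UTC − 1h = 01:15 Umosa Coast standard time.
The standard-time date in Umosa Coast, June 19, 2019, falls between 21 April and 3 November, so daylight saving is in effect and Umosa Coast is at UTC+00:00.
02:15 UTC + 0h = 02:15 local.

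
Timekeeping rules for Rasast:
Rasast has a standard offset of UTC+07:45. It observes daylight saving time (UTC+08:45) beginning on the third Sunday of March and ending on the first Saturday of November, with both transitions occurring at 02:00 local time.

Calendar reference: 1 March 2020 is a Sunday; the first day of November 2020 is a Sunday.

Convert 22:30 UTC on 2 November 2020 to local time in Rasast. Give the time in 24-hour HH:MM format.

1 March 2020 is a Sunday, so the first Sunday is March 1 and the third is March 15.
1 November 2020 is a Sunday, so the first Saturday is November 7.
At the standard offset (UTC+07:45), 22:30 UTC + 7h45m = 06:15 Rasast standard time (rolling into the next day, 3 November 2020).
The standard-time date in Rasast, 3 November 2020, falls between 15 March and 7 November, so daylight saving is in effect and Rasast is at UTC+08:45.
22:30 UTC + 8h45m = 07:15 local (rolling into the next day, 3 November 2020).

07:15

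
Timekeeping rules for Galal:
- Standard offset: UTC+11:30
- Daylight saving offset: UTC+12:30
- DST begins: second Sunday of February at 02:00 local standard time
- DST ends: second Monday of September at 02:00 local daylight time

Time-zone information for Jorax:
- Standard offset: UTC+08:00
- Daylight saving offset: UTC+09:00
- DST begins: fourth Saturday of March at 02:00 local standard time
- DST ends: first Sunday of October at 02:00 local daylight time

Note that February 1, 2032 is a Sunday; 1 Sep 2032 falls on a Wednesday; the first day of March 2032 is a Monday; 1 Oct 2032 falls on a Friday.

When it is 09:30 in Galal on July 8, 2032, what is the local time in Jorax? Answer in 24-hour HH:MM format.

1 February 2032 is a Sunday, so the first Sunday is February 1 and the second is February 8.
1 September 2032 is a Wednesday, so the first Monday is September 6 and the second is September 13.
July 8, 2032 lies within the daylight-saving period (8 February – 13 September), so Galal is on daylight time, UTC+12:30.
09:30 Galal − 12h30m = 21:00 UTC (rolling into the previous day, 7 July 2032).
1 March 2032 is a Monday, so the first Saturday is March 6 and the fourth is March 27.
1 October 2032 is a Friday, so the first Sunday is October 3.
At the standard offset (UTC+08:00), 21:00 UTC + 8h = 05:00 Jorax standard time (rolling into the next day, 8 July 2032).
Daylight saving runs 27 March – 3 October; the standard-time date in Jorax, July 8, 2032, is inside that window, so Jorax is at UTC+09:00.
21:00 UTC + 9h = 06:00 Jorax (rolling into the next day, 8 July 2032).

06:00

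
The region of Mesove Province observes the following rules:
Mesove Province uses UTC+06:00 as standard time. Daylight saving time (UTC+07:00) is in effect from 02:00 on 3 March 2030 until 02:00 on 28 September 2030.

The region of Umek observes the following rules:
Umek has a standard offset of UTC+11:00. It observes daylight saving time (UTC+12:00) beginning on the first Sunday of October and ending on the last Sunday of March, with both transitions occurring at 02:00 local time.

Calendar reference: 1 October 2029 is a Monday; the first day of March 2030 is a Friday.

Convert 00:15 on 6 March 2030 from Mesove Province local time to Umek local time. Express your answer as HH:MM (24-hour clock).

6 March 2030 lies within the daylight-saving period (3 March – 28 September), so Mesove Province is on daylight time, UTC+07:00.
00:15 Mesove Province − 7h = 17:15 UTC (rolling into the previous day, 5 March 2030).
1 October 2029 is a Monday, so the first Sunday is October 7.
1 March 2030 is a Friday, so Sundays fall on 3, 10, 17, 24, 31; the last is March 31.
At the standard offset (UTC+11:00), 17:15 UTC + 11h = 04:15 Umek standard time (rolling into the next day, 6 March 2030).
The standard-time date in Umek, 6 March 2030, lies within the daylight-saving period (7 October 2029 – 31 March 2030), so Umek is on daylight time, UTC+12:00.
17:15 UTC + 12h = 05:15 Umek (rolling into the next day, 6 March 2030).

05:15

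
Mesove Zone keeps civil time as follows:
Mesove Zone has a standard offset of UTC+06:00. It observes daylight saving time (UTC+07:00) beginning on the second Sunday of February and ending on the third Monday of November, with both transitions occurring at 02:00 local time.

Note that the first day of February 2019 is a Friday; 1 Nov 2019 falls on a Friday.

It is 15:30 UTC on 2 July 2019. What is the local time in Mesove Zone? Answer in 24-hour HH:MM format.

1 February 2019 is a Friday, so the first Sunday is February 3 and the second is February 10.
1 November 2019 is a Friday, so the first Monday is November 4 and the third is November 18.
At the standard offset (UTC+06:00), 15:30 UTC + 6h = 21:30 Mesove Zone standard time.
The standard-time date in Mesove Zone, 2 July 2019, falls between 10 February and 18 November, so daylight saving is in effect and Mesove Zone is at UTC+07:00.
15:30 UTC + 7h = 22:30 local.

22:30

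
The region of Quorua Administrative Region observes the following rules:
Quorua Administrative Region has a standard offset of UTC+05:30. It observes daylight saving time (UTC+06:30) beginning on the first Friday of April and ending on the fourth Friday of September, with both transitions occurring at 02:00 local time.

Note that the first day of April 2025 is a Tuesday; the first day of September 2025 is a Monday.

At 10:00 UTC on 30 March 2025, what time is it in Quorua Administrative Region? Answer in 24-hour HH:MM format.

15:30

1 April 2025 is a Tuesday, so the first Friday is April 4.
1 September 2025 is a Monday, so the first Friday is September 5 and the fourth is September 26.
At the standard offset (UTC+05:30), 10:00 UTC + 5h30m = 15:30 Quorua Administrative Region standard time.
The standard-time date in Quorua Administrative Region, 30 March 2025, does not fall between 4 April and 26 September, so daylight saving is not in effect and Quorua Administrative Region is at UTC+05:30.
10:00 UTC + 5h30m = 15:30 local.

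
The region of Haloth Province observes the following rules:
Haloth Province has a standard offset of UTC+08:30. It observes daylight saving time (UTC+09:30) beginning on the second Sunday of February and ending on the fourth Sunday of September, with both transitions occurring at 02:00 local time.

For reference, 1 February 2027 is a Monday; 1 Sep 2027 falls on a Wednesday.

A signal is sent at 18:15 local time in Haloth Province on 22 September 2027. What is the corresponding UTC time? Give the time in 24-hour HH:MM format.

1 February 2027 is a Monday, so the first Sunday is February 7 and the second is February 14.
1 September 2027 is a Wednesday, so the first Sunday is September 5 and the fourth is September 26.
Daylight saving runs 14 February – 26 September; 22 September 2027 is inside that window, so Haloth Province is at UTC+09:30.
18:15 local − 9h30m = 08:45 UTC.

08:45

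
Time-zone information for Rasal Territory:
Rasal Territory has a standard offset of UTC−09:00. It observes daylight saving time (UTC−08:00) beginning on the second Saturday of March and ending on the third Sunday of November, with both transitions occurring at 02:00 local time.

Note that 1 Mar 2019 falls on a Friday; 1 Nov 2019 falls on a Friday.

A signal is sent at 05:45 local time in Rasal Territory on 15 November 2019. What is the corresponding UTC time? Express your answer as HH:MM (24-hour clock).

1 March 2019 is a Friday, so the first Saturday is March 2 and the second is March 9.
1 November 2019 is a Friday, so the first Sunday is November 3 and the third is November 17.
Daylight saving runs 9 March – 17 November; 15 November 2019 is inside that window, so Rasal Territory is at UTC−08:00.
05:45 local + 8h = 13:45 UTC.

13:45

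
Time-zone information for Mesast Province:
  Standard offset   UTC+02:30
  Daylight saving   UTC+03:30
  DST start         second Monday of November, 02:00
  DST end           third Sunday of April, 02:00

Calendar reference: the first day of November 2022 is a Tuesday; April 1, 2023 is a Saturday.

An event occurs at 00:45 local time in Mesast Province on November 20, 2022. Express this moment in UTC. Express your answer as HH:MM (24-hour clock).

21:15

1 November 2022 is a Tuesday, so the first Monday is November 7 and the second is November 14.
1 April 2023 is a Saturday, so the first Sunday is April 2 and the third is April 16.
November 20, 2022 falls between 14 November 2022 and 16 April 2023, so daylight saving is in effect and Mesast Province is at UTC+03:30.
00:45 local − 3h30m = 21:15 UTC (rolling into the previous day, 19 November 2022).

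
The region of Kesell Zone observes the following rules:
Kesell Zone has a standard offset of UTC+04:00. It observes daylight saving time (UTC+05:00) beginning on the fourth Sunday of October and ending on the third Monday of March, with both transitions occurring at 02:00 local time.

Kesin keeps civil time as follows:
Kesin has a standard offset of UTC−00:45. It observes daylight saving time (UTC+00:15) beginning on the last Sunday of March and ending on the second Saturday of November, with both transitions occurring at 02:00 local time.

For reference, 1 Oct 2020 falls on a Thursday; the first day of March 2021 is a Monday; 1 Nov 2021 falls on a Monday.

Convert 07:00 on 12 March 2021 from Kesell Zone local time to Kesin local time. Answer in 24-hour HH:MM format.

1 October 2020 is a Thursday, so the first Sunday is October 4 and the fourth is October 25.
1 March 2021 is a Monday, so the first Monday is March 1 and the third is March 15.
Daylight saving runs 25 October 2020 – 15 March 2021; 12 March 2021 is inside that window, so Kesell Zone is at UTC+05:00.
07:00 Kesell Zone − 5h = 02:00 UTC.
1 March 2021 is a Monday, so Sundays fall on 7, 14, 21, 28; the last is March 28.
1 November 2021 is a Monday, so the first Saturday is November 6 and the second is November 13.
At the standard offset (UTC−00:45), 02:00 UTC − 0h45m = 01:15 Kesin standard time.
Daylight saving runs 28 March – 13 November; the standard-time date in Kesin, 12 March 2021, is outside that window, so Kesin is on standard time at UTC−00:45.
02:00 UTC − 0h45m = 01:15 Kesin.

01:15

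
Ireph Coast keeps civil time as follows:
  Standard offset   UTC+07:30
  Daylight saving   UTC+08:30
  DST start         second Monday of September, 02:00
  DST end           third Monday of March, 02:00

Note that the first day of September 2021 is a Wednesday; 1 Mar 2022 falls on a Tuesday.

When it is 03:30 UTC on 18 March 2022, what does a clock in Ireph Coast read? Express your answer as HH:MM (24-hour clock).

1 September 2021 is a Wednesday, so the first Monday is September 6 and the second is September 13.
1 March 2022 is a Tuesday, so the first Monday is March 7 and the third is March 21.
At the standard offset (UTC+07:30), 03:30 UTC + 7h30m = 11:00 Ireph Coast standard time.
The standard-time date in Ireph Coast, 18 March 2022, falls between 13 September 2021 and 21 March 2022, so daylight saving is in effect and Ireph Coast is at UTC+08:30.
03:30 UTC + 8h30m = 12:00 local.

12:00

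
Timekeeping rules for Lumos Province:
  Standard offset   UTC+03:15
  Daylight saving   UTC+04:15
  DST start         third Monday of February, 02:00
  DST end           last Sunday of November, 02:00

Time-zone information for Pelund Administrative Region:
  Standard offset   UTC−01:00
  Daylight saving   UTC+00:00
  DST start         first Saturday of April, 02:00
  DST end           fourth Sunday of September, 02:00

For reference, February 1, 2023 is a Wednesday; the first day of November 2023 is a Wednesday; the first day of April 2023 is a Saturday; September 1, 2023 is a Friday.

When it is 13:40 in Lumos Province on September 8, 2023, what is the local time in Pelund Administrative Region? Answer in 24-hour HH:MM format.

1 February 2023 is a Wednesday, so the first Monday is February 6 and the third is February 20.
1 November 2023 is a Wednesday, so Sundays fall on 5, 12, 19, 26; the last is November 26.
September 8, 2023 lies within the daylight-saving period (20 February – 26 November), so Lumos Province is on daylight time, UTC+04:15.
13:40 Lumos Province − 4h15m = 09:25 UTC.
1 April 2023 is a Saturday, so the first Saturday is April 1.
1 September 2023 is a Friday, so the first Sunday is September 3 and the fourth is September 24.
At the standard offset (UTC−01:00), 09:25 UTC − 1h = 08:25 Pelund Administrative Region standard time.
The standard-time date in Pelund Administrative Region, September 8, 2023, lies within the daylight-saving period (1 April – 24 September), so Pelund Administrative Region is on daylight time, UTC+00:00.
09:25 UTC + 0h = 09:25 Pelund Administrative Region.

09:25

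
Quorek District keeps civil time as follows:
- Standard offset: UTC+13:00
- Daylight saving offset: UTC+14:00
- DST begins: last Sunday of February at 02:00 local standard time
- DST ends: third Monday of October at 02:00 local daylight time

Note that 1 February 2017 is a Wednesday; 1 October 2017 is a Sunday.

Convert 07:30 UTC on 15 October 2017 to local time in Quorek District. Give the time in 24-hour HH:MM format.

1 February 2017 is a Wednesday, so Sundays fall on 5, 12, 19, 26; the last is February 26.
1 October 2017 is a Sunday, so the first Monday is October 2 and the third is October 16.
At the standard offset (UTC+13:00), 07:30 UTC + 13h = 20:30 Quorek District standard time.
Daylight saving runs 26 February – 16 October; the standard-time date in Quorek District, 15 October 2017, is inside that window, so Quorek District is at UTC+14:00.
07:30 UTC + 14h = 21:30 local.

21:30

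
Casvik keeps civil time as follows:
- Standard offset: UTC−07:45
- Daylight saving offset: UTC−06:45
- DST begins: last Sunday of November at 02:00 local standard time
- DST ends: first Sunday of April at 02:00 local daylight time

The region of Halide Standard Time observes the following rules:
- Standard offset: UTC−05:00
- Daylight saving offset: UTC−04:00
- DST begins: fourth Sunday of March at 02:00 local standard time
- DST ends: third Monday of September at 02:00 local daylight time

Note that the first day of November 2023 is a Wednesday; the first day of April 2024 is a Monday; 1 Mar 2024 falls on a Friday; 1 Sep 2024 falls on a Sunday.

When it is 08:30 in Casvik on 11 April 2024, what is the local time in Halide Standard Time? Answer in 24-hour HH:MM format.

12:15

1 November 2023 is a Wednesday, so Sundays fall on 5, 12, 19, 26; the last is November 26.
1 April 2024 is a Monday, so the first Sunday is April 7.
11 April 2024 does not fall between 26 November 2023 and 7 April 2024, so daylight saving is not in effect and Casvik is at UTC−07:45.
08:30 Casvik + 7h45m = 16:15 UTC.
1 March 2024 is a Friday, so the first Sunday is March 3 and the fourth is March 24.
1 September 2024 is a Sunday, so the first Monday is September 2 and the third is September 16.
At the standard offset (UTC−05:00), 16:15 UTC − 5h = 11:15 Halide Standard Time standard time.
The standard-time date in Halide Standard Time, 11 April 2024, falls between 24 March and 16 September, so daylight saving is in effect and Halide Standard Time is at UTC−04:00.
16:15 UTC − 4h = 12:15 Halide Standard Time.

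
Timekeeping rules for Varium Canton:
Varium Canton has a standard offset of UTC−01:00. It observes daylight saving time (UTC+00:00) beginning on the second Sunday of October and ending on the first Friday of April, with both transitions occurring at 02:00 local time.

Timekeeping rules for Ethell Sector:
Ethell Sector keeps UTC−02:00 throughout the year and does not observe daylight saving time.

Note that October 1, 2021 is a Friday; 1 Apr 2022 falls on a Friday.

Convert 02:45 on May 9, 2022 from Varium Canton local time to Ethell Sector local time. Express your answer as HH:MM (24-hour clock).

1 October 2021 is a Friday, so the first Sunday is October 3 and the second is October 10.
1 April 2022 is a Friday, so the first Friday is April 1.
May 9, 2022 is outside the daylight-saving period (10 October 2021 – 1 April 2022), so Varium Canton is on standard time, UTC−01:00.
02:45 Varium Canton + 1h = 03:45 UTC.
Ethell Sector stays on UTC−02:00 all year.
03:45 UTC − 2h = 01:45 Ethell Sector.

01:45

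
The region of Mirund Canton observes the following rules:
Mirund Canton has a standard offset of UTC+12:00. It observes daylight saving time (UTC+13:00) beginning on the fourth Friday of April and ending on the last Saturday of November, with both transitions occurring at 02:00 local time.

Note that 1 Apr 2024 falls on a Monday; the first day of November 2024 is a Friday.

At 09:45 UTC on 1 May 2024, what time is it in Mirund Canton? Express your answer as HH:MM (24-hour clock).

1 April 2024 is a Monday, so the first Friday is April 5 and the fourth is April 26.
1 November 2024 is a Friday, so Saturdays fall on 2, 9, 16, 23, 30; the last is November 30.
At the standard offset (UTC+12:00), 09:45 UTC + 12h = 21:45 Mirund Canton standard time.
Daylight saving runs 26 April – 30 November; the standard-time date in Mirund Canton, 1 May 2024, is inside that window, so Mirund Canton is at UTC+13:00.
09:45 UTC + 13h = 22:45 local.

22:45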